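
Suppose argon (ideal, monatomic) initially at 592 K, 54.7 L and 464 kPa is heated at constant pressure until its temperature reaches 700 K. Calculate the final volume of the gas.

Isobaric: P stays 464 kPa; V/T = const ⇒ T₂ = 700 K, V₂ = 64.7 L.

64.7 L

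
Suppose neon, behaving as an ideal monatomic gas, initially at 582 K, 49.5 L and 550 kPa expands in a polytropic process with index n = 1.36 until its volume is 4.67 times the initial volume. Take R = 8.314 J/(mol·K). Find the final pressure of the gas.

Polytropic n=1.36: T₂ = T₁(V₁/V₂)^(n−1) = 582×(0.214)^0.36 = 334 K; P₂ = P₁(V₁/V₂)^n = 67.6 kPa.

67.6 kPa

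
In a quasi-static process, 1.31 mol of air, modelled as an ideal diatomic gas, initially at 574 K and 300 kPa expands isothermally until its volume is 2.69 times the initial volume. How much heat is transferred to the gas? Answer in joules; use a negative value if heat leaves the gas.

6190 J

V₁ = nRT₁/P₁ = 1.31×8.314×574/300 = 20.8 L.
Isothermal: T stays 574 K; PV = const ⇒ V₂ = 56.1 L, P₂ = 112 kPa.
ΔU = 0 (ideal gas, T constant).
W = nRT ln(V₂/V₁) = 1.31×8.314×574×ln(2.69) = 6190 J.
Q = ΔU + W = 6190 J.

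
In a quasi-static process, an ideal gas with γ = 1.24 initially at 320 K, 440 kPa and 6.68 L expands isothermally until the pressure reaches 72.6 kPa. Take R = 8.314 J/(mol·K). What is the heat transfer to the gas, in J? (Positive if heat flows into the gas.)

n = P₁V₁/(RT₁) = 440×6.68/(8.314×320) = 1.10 mol.
Isothermal: T stays 320 K; PV = const ⇒ V₂ = 40.5 L, P₂ = 72.6 kPa.
ΔU = 0 (ideal gas, T constant).
W = nRT ln(V₂/V₁) = 1.10×8.314×320×ln(6.06) = 5300 J.
Q = ΔU + W = 5300 J.

5300 J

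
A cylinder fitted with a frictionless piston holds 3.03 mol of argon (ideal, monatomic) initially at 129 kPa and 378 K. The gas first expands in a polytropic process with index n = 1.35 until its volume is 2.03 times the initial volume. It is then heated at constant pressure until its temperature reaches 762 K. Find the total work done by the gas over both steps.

V₁ = nRT₁/P₁ = 3.03×8.314×378/129 = 73.8 L.
Step 1 — Polytropic n=1.35: T₂ = T₁(V₁/V₂)^(n−1) = 378×(0.493)^0.35 = 295 K; P₂ = P₁(V₁/V₂)^n = 49.6 kPa.
W = (P₁V₁−P₂V₂)/(n−1) = (129×73.8−49.6×150)/0.35 = 5970 J.
ΔU = nCvΔT = 3.03×12.5×(295−378) = -3140 J.
Q = ΔU + W = 2840 J.
State after step 1: P = 49.6 kPa, V = 150 L, T = 295 K.
Step 2 — Isobaric: P stays 49.6 kPa; V/T = const ⇒ T₂ = 762 K, V₂ = 387 L.
W = PΔV = 49.6×(387−150) kPa·L = 11800 J.
ΔU = nCvΔT = 3.03×12.5×(762−295) = 17600 J.
Q = ΔU + W = nCpΔT = 29400 J.
Net over both steps: W = 17700 J, Q = 32200 J, ΔU = 14500 J.

17700 J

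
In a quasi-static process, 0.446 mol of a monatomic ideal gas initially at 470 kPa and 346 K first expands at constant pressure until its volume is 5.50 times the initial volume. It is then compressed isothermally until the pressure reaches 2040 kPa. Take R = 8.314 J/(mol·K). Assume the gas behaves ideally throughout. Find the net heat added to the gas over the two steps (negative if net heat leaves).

4070 J

V₁ = nRT₁/P₁ = 0.446×8.314×346/470 = 2.73 L.
Step 1 — Isobaric: P stays 470 kPa; V/T = const ⇒ T₂ = 1900 K, V₂ = 15.0 L.
W = PΔV = 470×(15.0−2.73) kPa·L = 5770 J.
ΔU = nCvΔT = 0.446×12.5×(1900−346) = 8660 J.
Q = ΔU + W = nCpΔT = 14400 J.
State after step 1: P = 470 kPa, V = 15.0 L, T = 1900 K.
Step 2 — Isothermal: T stays 1900 K; PV = const ⇒ V₂ = 3.46 L, P₂ = 2040 kPa.
ΔU = 0 (ideal gas, T constant).
W = nRT ln(V₂/V₁) = 0.446×8.314×1900×ln(0.230) = -10400 J.
Q = ΔU + W = -10400 J.
Net over both steps: W = -4590 J, Q = 4070 J, ΔU = 8660 J.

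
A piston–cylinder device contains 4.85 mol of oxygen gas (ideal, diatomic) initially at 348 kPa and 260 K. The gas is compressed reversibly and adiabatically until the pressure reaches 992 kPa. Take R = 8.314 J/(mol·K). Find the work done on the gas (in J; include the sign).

9140 J

V₁ = nRT₁/P₁ = 4.85×8.314×260/348 = 30.1 L.
Adiabatic: T₂/T₁ = (P₂/P₁)^((γ−1)/γ) ⇒ T₂ = 260×(2.85)^0.286 = 351 K; V₂ = 14.3 L.
ΔU = nCvΔT = 4.85×20.8×(351−260) = 9140 J.
Q = 0 for an adiabatic process, so W = −ΔU = -9140 J.
Work done on the gas = −W_by = 9140 J.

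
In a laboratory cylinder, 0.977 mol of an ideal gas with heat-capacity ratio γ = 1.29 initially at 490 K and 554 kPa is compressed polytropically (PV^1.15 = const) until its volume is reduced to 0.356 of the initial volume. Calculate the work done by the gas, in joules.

V₁ = nRT₁/P₁ = 0.977×8.314×490/554 = 7.18 L.
Polytropic n=1.15: T₂ = T₁(V₁/V₂)^(n−1) = 490×(2.81)^0.15 = 572 K; P₂ = P₁(V₁/V₂)^n = 1820 kPa.
W = (P₁V₁−P₂V₂)/(n−1) = (554×7.18−1820×2.56)/0.15 = -4450 J.

-4450 J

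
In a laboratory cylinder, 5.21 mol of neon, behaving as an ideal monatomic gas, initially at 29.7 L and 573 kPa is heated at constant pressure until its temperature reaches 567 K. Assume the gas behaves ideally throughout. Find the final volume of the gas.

T₁ = P₁V₁/(nR) = 573×29.7/(5.21×8.314) = 393 K.
Isobaric: P stays 573 kPa; V/T = const ⇒ T₂ = 567 K, V₂ = 42.9 L.

42.9 L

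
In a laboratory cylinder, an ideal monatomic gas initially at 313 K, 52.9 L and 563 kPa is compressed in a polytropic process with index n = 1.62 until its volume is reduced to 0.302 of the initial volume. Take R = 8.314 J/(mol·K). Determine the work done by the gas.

n = P₁V₁/(RT₁) = 563×52.9/(8.314×313) = 11.4 mol.
Polytropic n=1.62: T₂ = T₁(V₁/V₂)^(n−1) = 313×(3.31)^0.62 = 658 K; P₂ = P₁(V₁/V₂)^n = 3920 kPa.
W = (P₁V₁−P₂V₂)/(n−1) = (563×52.9−3920×16.0)/0.62 = -52900 J.

-52900 J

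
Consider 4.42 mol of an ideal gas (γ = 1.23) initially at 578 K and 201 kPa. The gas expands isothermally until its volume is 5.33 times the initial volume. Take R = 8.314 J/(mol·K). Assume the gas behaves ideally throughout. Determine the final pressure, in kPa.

37.7 kPa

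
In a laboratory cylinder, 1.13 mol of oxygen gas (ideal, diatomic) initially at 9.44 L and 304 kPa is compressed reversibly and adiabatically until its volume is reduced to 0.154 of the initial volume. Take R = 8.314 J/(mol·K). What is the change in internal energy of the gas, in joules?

T₁ = P₁V₁/(nR) = 304×9.44/(1.13×8.314) = 305 K.
Adiabatic: TV^(γ−1) = const ⇒ T₂ = 305×(6.49)^0.400 = 646 K; PV^γ = const ⇒ P₂ = 4170 kPa.
For an ideal gas ΔU = nCvΔT with Cv = (5/2)R = 20.8 J/(mol·K).
ΔU = 1.13×20.8×(646−305) = 7990 J.

7990 J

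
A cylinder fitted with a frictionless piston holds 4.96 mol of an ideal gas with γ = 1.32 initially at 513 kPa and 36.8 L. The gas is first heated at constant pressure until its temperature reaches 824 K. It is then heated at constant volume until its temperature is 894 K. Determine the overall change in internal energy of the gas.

T₁ = P₁V₁/(nR) = 513×36.8/(4.96×8.314) = 458 K.
Step 1 — Isobaric: P stays 513 kPa; V/T = const ⇒ T₂ = 824 K, V₂ = 66.2 L.
W = PΔV = 513×(66.2−36.8) kPa·L = 15100 J.
ΔU = nCvΔT = 4.96×26.0×(824−458) = 47200 J.
Q = ΔU + W = nCpΔT = 62300 J.
State after step 1: P = 513 kPa, V = 66.2 L, T = 824 K.
Step 2 — Isochoric: V stays 66.2 L; P/T = const ⇒ T₂ = 894 K, P₂ = 557 kPa.
W = 0 (no volume change).
ΔU = nCvΔT = 4.96×26.0×(894−824) = 9020 J.
Q = ΔU = 9020 J.
Net over both steps: W = 15100 J, Q = 71300 J, ΔU = 56200 J.

56200 J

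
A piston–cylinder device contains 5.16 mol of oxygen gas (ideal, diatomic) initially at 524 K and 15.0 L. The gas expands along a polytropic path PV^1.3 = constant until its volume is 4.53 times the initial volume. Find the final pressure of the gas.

210 kPa

P₁ = nRT₁/V₁ = 5.16×8.314×524/15.0 = 1500 kPa.
Polytropic n=1.3: T₂ = T₁(V₁/V₂)^(n−1) = 524×(0.221)^0.30 = 333 K; P₂ = P₁(V₁/V₂)^n = 210 kPa.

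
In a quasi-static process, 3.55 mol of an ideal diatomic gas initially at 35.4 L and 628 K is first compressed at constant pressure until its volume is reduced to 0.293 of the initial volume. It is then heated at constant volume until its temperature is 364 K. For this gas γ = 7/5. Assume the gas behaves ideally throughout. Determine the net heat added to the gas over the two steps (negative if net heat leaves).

-32600 J

P₁ = nRT₁/V₁ = 3.55×8.314×628/35.4 = 524 kPa.
Step 1 — Isobaric: P stays 524 kPa; V/T = const ⇒ T₂ = 184 K, V₂ = 10.4 L.
W = PΔV = 524×(10.4−35.4) kPa·L = -13100 J.
ΔU = nCvΔT = 3.55×20.8×(184−628) = -32800 J.
Q = ΔU + W = nCpΔT = -45900 J.
State after step 1: P = 524 kPa, V = 10.4 L, T = 184 K.
Step 2 — Isochoric: V stays 10.4 L; P/T = const ⇒ T₂ = 364 K, P₂ = 1040 kPa.
W = 0 (no volume change).
ΔU = nCvΔT = 3.55×20.8×(364−184) = 13300 J.
Q = ΔU = 13300 J.
Net over both steps: W = -13100 J, Q = -32600 J, ΔU = -19500 J.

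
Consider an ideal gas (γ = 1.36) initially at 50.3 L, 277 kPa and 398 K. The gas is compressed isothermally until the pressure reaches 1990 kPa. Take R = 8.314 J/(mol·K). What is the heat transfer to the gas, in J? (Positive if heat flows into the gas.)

n = P₁V₁/(RT₁) = 277×50.3/(8.314×398) = 4.21 mol.
Isothermal: T stays 398 K; PV = const ⇒ V₂ = 7.00 L, P₂ = 1990 kPa.
ΔU = 0 (ideal gas, T constant).
W = nRT ln(V₂/V₁) = 4.21×8.314×398×ln(0.139) = -27500 J.
Q = ΔU + W = -27500 J.

-27500 J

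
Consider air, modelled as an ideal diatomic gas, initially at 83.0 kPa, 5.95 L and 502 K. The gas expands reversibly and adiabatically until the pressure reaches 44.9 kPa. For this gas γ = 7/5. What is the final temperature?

421 K

Adiabatic: T₂/T₁ = (P₂/P₁)^((γ−1)/γ) ⇒ T₂ = 502×(0.541)^0.286 = 421 K; V₂ = 9.23 L.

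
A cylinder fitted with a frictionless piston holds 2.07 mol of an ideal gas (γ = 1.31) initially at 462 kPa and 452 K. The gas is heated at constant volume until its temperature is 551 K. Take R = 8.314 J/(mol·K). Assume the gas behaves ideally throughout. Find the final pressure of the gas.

563 kPa

V₁ = nRT₁/P₁ = 2.07×8.314×452/462 = 16.8 L.
Isochoric: V stays 16.8 L; P/T = const ⇒ T₂ = 551 K, P₂ = 563 kPa.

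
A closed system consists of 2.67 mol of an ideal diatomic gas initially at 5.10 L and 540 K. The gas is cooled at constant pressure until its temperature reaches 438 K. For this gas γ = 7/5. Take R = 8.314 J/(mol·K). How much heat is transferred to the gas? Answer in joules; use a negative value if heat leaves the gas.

-7920 J

P₁ = nRT₁/V₁ = 2.67×8.314×540/5.10 = 2350 kPa.
Isobaric: P stays 2350 kPa; V/T = const ⇒ T₂ = 438 K, V₂ = 4.14 L.
W = PΔV = 2350×(4.14−5.10) kPa·L = -2260 J.
ΔU = nCvΔT = 2.67×20.8×(438−540) = -5660 J.
Q = ΔU + W = nCpΔT = -7920 J.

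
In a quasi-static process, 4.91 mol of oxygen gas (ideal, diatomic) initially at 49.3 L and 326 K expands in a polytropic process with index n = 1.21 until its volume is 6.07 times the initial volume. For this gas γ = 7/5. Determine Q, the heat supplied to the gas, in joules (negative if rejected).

P₁ = nRT₁/V₁ = 4.91×8.314×326/49.3 = 270 kPa.
Polytropic n=1.21: T₂ = T₁(V₁/V₂)^(n−1) = 326×(0.165)^0.21 = 223 K; P₂ = P₁(V₁/V₂)^n = 30.5 kPa.
W = (P₁V₁−P₂V₂)/(n−1) = (270×49.3−30.5×299)/0.21 = 20000 J.
ΔU = nCvΔT = 4.91×20.8×(223−326) = -10500 J.
Q = ΔU + W = 9490 J.

9490 J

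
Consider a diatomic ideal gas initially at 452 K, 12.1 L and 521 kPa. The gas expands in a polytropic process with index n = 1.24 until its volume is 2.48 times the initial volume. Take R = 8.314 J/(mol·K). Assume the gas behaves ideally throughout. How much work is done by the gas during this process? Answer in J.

5140 J

n = P₁V₁/(RT₁) = 521×12.1/(8.314×452) = 1.68 mol.
Polytropic n=1.24: T₂ = T₁(V₁/V₂)^(n−1) = 452×(0.403)^0.24 = 363 K; P₂ = P₁(V₁/V₂)^n = 169 kPa.
W = (P₁V₁−P₂V₂)/(n−1) = (521×12.1−169×30.0)/0.24 = 5140 J.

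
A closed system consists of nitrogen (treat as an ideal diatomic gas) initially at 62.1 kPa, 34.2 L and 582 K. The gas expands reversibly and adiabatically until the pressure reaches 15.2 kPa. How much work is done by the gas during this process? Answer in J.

n = P₁V₁/(RT₁) = 62.1×34.2/(8.314×582) = 0.439 mol.
Adiabatic: T₂/T₁ = (P₂/P₁)^((γ−1)/γ) ⇒ T₂ = 582×(0.245)^0.286 = 389 K; V₂ = 93.5 L.
ΔU = nCvΔT = 0.439×20.8×(389−582) = -1760 J.
Q = 0 for an adiabatic process, so W = −ΔU = 1760 J.

1760 J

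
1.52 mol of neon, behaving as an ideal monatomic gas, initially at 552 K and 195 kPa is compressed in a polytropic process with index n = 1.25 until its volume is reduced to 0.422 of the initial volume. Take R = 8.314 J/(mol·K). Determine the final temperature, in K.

V₁ = nRT₁/P₁ = 1.52×8.314×552/195 = 35.8 L.
Polytropic n=1.25: T₂ = T₁(V₁/V₂)^(n−1) = 552×(2.37)^0.25 = 685 K; P₂ = P₁(V₁/V₂)^n = 573 kPa.

685 K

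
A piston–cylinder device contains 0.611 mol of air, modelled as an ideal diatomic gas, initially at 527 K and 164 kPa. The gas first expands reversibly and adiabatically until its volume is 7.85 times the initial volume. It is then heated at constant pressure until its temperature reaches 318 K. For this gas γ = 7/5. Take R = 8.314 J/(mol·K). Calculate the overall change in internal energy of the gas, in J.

-2650 J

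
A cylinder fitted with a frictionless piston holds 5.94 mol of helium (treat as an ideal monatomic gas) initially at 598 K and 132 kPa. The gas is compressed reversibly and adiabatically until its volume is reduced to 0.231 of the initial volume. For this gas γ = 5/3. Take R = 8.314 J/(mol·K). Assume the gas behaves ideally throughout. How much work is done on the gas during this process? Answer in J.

73400 J

V₁ = nRT₁/P₁ = 5.94×8.314×598/132 = 224 L.
Adiabatic: TV^(γ−1) = const ⇒ T₂ = 598×(4.33)^0.667 = 1590 K; PV^γ = const ⇒ P₂ = 1520 kPa.
ΔU = nCvΔT = 5.94×12.5×(1590−598) = 73400 J.
Q = 0 for an adiabatic process, so W = −ΔU = -73400 J.
Work done on the gas = −W_by = 73400 J.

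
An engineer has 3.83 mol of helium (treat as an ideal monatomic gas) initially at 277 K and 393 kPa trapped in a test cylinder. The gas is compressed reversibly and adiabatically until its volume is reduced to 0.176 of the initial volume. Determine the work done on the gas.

28900 J

V₁ = nRT₁/P₁ = 3.83×8.314×277/393 = 22.4 L.
Adiabatic: TV^(γ−1) = const ⇒ T₂ = 277×(5.68)^0.667 = 882 K; PV^γ = const ⇒ P₂ = 7110 kPa.
ΔU = nCvΔT = 3.83×12.5×(882−277) = 28900 J.
Q = 0 for an adiabatic process, so W = −ΔU = -28900 J.
Work done on the gas = −W_by = 28900 J.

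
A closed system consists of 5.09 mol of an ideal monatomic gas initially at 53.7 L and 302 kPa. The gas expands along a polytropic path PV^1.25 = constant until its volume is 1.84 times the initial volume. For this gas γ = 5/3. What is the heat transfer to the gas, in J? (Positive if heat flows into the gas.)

5730 J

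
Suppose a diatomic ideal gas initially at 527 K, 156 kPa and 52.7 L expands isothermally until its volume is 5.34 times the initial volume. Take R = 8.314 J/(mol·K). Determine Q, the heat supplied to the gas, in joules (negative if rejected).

13800 J

n = P₁V₁/(RT₁) = 156×52.7/(8.314×527) = 1.88 mol.
Isothermal: T stays 527 K; PV = const ⇒ V₂ = 281 L, P₂ = 29.2 kPa.
ΔU = 0 (ideal gas, T constant).
W = nRT ln(V₂/V₁) = 1.88×8.314×527×ln(5.34) = 13800 J.
Q = ΔU + W = 13800 J.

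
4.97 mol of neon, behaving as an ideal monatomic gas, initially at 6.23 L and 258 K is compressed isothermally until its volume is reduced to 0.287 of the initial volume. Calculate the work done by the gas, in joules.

P₁ = nRT₁/V₁ = 4.97×8.314×258/6.23 = 1710 kPa.
Isothermal: T stays 258 K; PV = const ⇒ V₂ = 1.79 L, P₂ = 5960 kPa.
W = nRT ln(V₂/V₁) = 4.97×8.314×258×ln(0.287) = -13300 J.

-13300 J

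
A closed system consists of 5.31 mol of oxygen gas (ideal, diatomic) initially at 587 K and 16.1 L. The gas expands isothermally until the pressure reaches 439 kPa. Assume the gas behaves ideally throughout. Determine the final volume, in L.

P₁ = nRT₁/V₁ = 5.31×8.314×587/16.1 = 1610 kPa.
Isothermal: T stays 587 K; PV = const ⇒ V₂ = 59.0 L, P₂ = 439 kPa.

59.0 L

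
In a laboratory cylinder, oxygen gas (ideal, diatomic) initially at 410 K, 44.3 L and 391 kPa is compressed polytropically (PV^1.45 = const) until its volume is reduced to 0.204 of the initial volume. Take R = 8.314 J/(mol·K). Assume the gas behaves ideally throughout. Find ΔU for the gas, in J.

45200 J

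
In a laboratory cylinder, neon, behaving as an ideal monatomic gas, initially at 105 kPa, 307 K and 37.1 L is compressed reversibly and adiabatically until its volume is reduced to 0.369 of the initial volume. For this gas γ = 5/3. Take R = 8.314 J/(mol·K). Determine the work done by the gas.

n = P₁V₁/(RT₁) = 105×37.1/(8.314×307) = 1.53 mol.
Adiabatic: TV^(γ−1) = const ⇒ T₂ = 307×(2.71)^0.667 = 597 K; PV^γ = const ⇒ P₂ = 553 kPa.
ΔU = nCvΔT = 1.53×12.5×(597−307) = 5510 J.
Q = 0 for an adiabatic process, so W = −ΔU = -5510 J.

-5510 J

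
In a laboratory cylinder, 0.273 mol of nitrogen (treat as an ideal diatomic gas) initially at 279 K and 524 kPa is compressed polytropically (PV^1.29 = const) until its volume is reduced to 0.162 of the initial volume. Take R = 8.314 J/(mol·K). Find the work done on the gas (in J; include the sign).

V₁ = nRT₁/P₁ = 0.273×8.314×279/524 = 1.21 L.
Polytropic n=1.29: T₂ = T₁(V₁/V₂)^(n−1) = 279×(6.17)^0.29 = 473 K; P₂ = P₁(V₁/V₂)^n = 5480 kPa.
W = (P₁V₁−P₂V₂)/(n−1) = (524×1.21−5480×0.196)/0.29 = -1520 J.
Work done on the gas = −W_by = 1520 J.

1520 J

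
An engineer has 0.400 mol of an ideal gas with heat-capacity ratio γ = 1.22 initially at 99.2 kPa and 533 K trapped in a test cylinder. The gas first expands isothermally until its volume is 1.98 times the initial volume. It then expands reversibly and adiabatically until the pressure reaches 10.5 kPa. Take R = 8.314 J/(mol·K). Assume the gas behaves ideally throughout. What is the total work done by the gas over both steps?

V₁ = nRT₁/P₁ = 0.400×8.314×533/99.2 = 17.9 L.
Step 1 — Isothermal: T stays 533 K; PV = const ⇒ V₂ = 35.4 L, P₂ = 50.1 kPa.
ΔU = 0 (ideal gas, T constant).
W = nRT ln(V₂/V₁) = 0.400×8.314×533×ln(1.98) = 1210 J.
Q = ΔU + W = 1210 J.
State after step 1: P = 50.1 kPa, V = 35.4 L, T = 533 K.
Step 2 — Adiabatic: T₂/T₁ = (P₂/P₁)^((γ−1)/γ) ⇒ T₂ = 533×(0.210)^0.180 = 402 K; V₂ = 127 L.
ΔU = nCvΔT = 0.400×37.8×(402−533) = -1980 J.
Q = 0 for an adiabatic process, so W = −ΔU = 1980 J.
Net over both steps: W = 3190 J, Q = 1210 J, ΔU = -1980 J.

3190 J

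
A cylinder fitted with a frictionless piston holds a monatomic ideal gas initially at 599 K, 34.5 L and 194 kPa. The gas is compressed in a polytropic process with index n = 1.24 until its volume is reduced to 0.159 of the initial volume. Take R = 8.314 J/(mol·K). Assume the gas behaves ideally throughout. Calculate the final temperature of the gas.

931 K

Polytropic n=1.24: T₂ = T₁(V₁/V₂)^(n−1) = 599×(6.29)^0.24 = 931 K; P₂ = P₁(V₁/V₂)^n = 1900 kPa.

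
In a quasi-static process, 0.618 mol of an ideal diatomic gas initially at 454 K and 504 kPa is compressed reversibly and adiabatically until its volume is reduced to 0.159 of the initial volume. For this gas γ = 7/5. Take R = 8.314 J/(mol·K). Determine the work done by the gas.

-6340 J

V₁ = nRT₁/P₁ = 0.618×8.314×454/504 = 4.63 L.
Adiabatic: TV^(γ−1) = const ⇒ T₂ = 454×(6.29)^0.400 = 947 K; PV^γ = const ⇒ P₂ = 6610 kPa.
ΔU = nCvΔT = 0.618×20.8×(947−454) = 6340 J.
Q = 0 for an adiabatic process, so W = −ΔU = -6340 J.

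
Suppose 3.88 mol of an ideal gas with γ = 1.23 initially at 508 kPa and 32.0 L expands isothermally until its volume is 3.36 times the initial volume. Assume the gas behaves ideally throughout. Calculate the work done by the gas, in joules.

T₁ = P₁V₁/(nR) = 508×32.0/(3.88×8.314) = 504 K.
Isothermal: T stays 504 K; PV = const ⇒ V₂ = 108 L, P₂ = 151 kPa.
W = nRT ln(V₂/V₁) = 3.88×8.314×504×ln(3.36) = 19700 J.

19700 J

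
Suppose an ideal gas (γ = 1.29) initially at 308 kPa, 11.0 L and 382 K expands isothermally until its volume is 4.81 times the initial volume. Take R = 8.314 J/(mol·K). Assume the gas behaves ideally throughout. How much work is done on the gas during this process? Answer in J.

-5320 J

n = P₁V₁/(RT₁) = 308×11.0/(8.314×382) = 1.07 mol.
Isothermal: T stays 382 K; PV = const ⇒ V₂ = 52.9 L, P₂ = 64.0 kPa.
W = nRT ln(V₂/V₁) = 1.07×8.314×382×ln(4.81) = 5320 J.
Work done on the gas = −W_by = -5320 J.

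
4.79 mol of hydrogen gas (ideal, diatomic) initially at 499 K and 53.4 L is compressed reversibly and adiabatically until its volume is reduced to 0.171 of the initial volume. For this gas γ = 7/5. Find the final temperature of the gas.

1010 K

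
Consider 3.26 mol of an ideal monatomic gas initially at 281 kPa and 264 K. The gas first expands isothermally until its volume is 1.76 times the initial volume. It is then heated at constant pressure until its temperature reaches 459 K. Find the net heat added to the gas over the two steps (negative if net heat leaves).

17300 J

V₁ = nRT₁/P₁ = 3.26×8.314×264/281 = 25.5 L.
Step 1 — Isothermal: T stays 264 K; PV = const ⇒ V₂ = 44.8 L, P₂ = 160 kPa.
ΔU = 0 (ideal gas, T constant).
W = nRT ln(V₂/V₁) = 3.26×8.314×264×ln(1.76) = 4050 J.
Q = ΔU + W = 4050 J.
State after step 1: P = 160 kPa, V = 44.8 L, T = 264 K.
Step 2 — Isobaric: P stays 160 kPa; V/T = const ⇒ T₂ = 459 K, V₂ = 77.9 L.
W = PΔV = 160×(77.9−44.8) kPa·L = 5290 J.
ΔU = nCvΔT = 3.26×12.5×(459−264) = 7930 J.
Q = ΔU + W = nCpΔT = 13200 J.
Net over both steps: W = 9330 J, Q = 17300 J, ΔU = 7930 J.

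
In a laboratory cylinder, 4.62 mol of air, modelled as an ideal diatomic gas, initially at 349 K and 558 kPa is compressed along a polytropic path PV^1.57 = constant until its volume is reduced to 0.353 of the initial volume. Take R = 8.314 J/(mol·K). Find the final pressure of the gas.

V₁ = nRT₁/P₁ = 4.62×8.314×349/558 = 24.0 L.
Polytropic n=1.57: T₂ = T₁(V₁/V₂)^(n−1) = 349×(2.83)^0.57 = 632 K; P₂ = P₁(V₁/V₂)^n = 2860 kPa.

2860 kPa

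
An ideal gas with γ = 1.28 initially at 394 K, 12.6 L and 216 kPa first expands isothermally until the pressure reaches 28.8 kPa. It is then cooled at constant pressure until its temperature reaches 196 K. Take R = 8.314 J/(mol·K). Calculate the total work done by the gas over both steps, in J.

n = P₁V₁/(RT₁) = 216×12.6/(8.314×394) = 0.831 mol.
Step 1 — Isothermal: T stays 394 K; PV = const ⇒ V₂ = 94.5 L, P₂ = 28.8 kPa.
ΔU = 0 (ideal gas, T constant).
W = nRT ln(V₂/V₁) = 0.831×8.314×394×ln(7.50) = 5480 J.
Q = ΔU + W = 5480 J.
State after step 1: P = 28.8 kPa, V = 94.5 L, T = 394 K.
Step 2 — Isobaric: P stays 28.8 kPa; V/T = const ⇒ T₂ = 196 K, V₂ = 47.0 L.
W = PΔV = 28.8×(47.0−94.5) kPa·L = -1370 J.
ΔU = nCvΔT = 0.831×29.7×(196−394) = -4880 J.
Q = ΔU + W = nCpΔT = -6250 J.
Net over both steps: W = 4120 J, Q = -769 J, ΔU = -4880 J.

4120 J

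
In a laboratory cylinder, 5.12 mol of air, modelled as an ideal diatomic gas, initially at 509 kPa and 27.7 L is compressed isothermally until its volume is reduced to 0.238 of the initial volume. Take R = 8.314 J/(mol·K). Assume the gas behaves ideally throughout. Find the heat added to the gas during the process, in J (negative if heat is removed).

-20200 J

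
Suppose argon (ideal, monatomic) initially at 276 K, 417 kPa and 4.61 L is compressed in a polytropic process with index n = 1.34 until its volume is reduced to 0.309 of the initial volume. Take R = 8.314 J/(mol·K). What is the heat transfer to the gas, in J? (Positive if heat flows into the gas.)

n = P₁V₁/(RT₁) = 417×4.61/(8.314×276) = 0.838 mol.
Polytropic n=1.34: T₂ = T₁(V₁/V₂)^(n−1) = 276×(3.24)^0.34 = 411 K; P₂ = P₁(V₁/V₂)^n = 2010 kPa.
W = (P₁V₁−P₂V₂)/(n−1) = (417×4.61−2010×1.42)/0.34 = -2770 J.
ΔU = nCvΔT = 0.838×12.5×(411−276) = 1420 J.
Q = ΔU + W = -1360 J.

-1360 J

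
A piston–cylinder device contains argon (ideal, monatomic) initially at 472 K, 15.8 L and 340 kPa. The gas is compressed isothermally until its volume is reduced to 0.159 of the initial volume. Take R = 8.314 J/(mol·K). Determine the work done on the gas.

9880 J

n = P₁V₁/(RT₁) = 340×15.8/(8.314×472) = 1.37 mol.
Isothermal: T stays 472 K; PV = const ⇒ V₂ = 2.51 L, P₂ = 2140 kPa.
W = nRT ln(V₂/V₁) = 1.37×8.314×472×ln(0.159) = -9880 J.
Work done on the gas = −W_by = 9880 J.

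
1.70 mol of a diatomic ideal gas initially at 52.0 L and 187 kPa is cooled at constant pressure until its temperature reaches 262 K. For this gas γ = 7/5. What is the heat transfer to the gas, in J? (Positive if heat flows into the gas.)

T₁ = P₁V₁/(nR) = 187×52.0/(1.70×8.314) = 688 K.
Isobaric: P stays 187 kPa; V/T = const ⇒ T₂ = 262 K, V₂ = 19.8 L.
W = PΔV = 187×(19.8−52.0) kPa·L = -6020 J.
ΔU = nCvΔT = 1.70×20.8×(262−688) = -15100 J.
Q = ΔU + W = nCpΔT = -21100 J.

-21100 J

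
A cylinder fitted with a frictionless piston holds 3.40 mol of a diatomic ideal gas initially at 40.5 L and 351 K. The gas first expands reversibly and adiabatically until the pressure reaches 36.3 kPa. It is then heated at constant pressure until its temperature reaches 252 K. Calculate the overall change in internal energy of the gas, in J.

P₁ = nRT₁/V₁ = 3.40×8.314×351/40.5 = 245 kPa.
Step 1 — Adiabatic: T₂/T₁ = (P₂/P₁)^((γ−1)/γ) ⇒ T₂ = 351×(0.148)^0.286 = 203 K; V₂ = 158 L.
ΔU = nCvΔT = 3.40×20.8×(203−351) = -10400 J.
Q = 0 for an adiabatic process, so W = −ΔU = 10400 J.
State after step 1: P = 36.3 kPa, V = 158 L, T = 203 K.
Step 2 — Isobaric: P stays 36.3 kPa; V/T = const ⇒ T₂ = 252 K, V₂ = 196 L.
W = PΔV = 36.3×(196−158) kPa·L = 1370 J.
ΔU = nCvΔT = 3.40×20.8×(252−203) = 3430 J.
Q = ΔU + W = nCpΔT = 4810 J.
Net over both steps: W = 11800 J, Q = 4810 J, ΔU = -7000 J.

-7000 J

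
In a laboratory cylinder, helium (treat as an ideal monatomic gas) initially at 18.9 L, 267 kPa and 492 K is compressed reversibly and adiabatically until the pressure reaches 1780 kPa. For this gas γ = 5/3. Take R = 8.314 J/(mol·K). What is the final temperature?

1050 K

Adiabatic: T₂/T₁ = (P₂/P₁)^((γ−1)/γ) ⇒ T₂ = 492×(6.67)^0.400 = 1050 K; V₂ = 6.06 L.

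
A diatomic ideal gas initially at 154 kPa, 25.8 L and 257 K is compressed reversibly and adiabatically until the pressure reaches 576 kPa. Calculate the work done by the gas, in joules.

-4550 J

n = P₁V₁/(RT₁) = 154×25.8/(8.314×257) = 1.86 mol.
Adiabatic: T₂/T₁ = (P₂/P₁)^((γ−1)/γ) ⇒ T₂ = 257×(3.74)^0.286 = 375 K; V₂ = 10.1 L.
ΔU = nCvΔT = 1.86×20.8×(375−257) = 4550 J.
Q = 0 for an adiabatic process, so W = −ΔU = -4550 J.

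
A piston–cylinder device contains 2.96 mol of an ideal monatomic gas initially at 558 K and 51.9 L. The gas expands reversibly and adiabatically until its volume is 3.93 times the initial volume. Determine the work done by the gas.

12300 J

P₁ = nRT₁/V₁ = 2.96×8.314×558/51.9 = 265 kPa.
Adiabatic: TV^(γ−1) = const ⇒ T₂ = 558×(0.254)^0.667 = 224 K; PV^γ = const ⇒ P₂ = 27.0 kPa.
ΔU = nCvΔT = 2.96×12.5×(224−558) = -12300 J.
Q = 0 for an adiabatic process, so W = −ΔU = 12300 J.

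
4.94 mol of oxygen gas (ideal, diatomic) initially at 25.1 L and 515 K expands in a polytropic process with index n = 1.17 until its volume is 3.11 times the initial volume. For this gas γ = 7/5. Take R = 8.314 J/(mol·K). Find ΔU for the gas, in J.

P₁ = nRT₁/V₁ = 4.94×8.314×515/25.1 = 843 kPa.
Polytropic n=1.17: T₂ = T₁(V₁/V₂)^(n−1) = 515×(0.322)^0.17 = 425 K; P₂ = P₁(V₁/V₂)^n = 223 kPa.
For an ideal gas ΔU = nCvΔT with Cv = (5/2)R = 20.8 J/(mol·K).
ΔU = 4.94×20.8×(425−515) = -9280 J.

-9280 J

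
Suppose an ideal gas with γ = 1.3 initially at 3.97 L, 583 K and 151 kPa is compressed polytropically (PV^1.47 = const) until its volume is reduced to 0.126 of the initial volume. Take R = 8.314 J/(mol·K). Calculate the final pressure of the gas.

3170 kPa

Polytropic n=1.47: T₂ = T₁(V₁/V₂)^(n−1) = 583×(7.94)^0.47 = 1540 K; P₂ = P₁(V₁/V₂)^n = 3170 kPa.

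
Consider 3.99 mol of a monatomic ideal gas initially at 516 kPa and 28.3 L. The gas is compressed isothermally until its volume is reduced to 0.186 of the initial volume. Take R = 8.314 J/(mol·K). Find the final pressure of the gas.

2770 kPa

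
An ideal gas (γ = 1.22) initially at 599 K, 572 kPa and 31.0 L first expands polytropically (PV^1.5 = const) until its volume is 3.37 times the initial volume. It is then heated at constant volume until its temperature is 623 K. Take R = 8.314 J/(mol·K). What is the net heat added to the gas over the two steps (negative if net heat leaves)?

19400 J

n = P₁V₁/(RT₁) = 572×31.0/(8.314×599) = 3.56 mol.
Step 1 — Polytropic n=1.5: T₂ = T₁(V₁/V₂)^(n−1) = 599×(0.297)^0.50 = 326 K; P₂ = P₁(V₁/V₂)^n = 92.5 kPa.
W = (P₁V₁−P₂V₂)/(n−1) = (572×31.0−92.5×104)/0.50 = 16100 J.
ΔU = nCvΔT = 3.56×37.8×(326−599) = -36700 J.
Q = ΔU + W = -20500 J.
State after step 1: P = 92.5 kPa, V = 104 L, T = 326 K.
Step 2 — Isochoric: V stays 104 L; P/T = const ⇒ T₂ = 623 K, P₂ = 177 kPa.
W = 0 (no volume change).
ΔU = nCvΔT = 3.56×37.8×(623−326) = 39900 J.
Q = ΔU = 39900 J.
Net over both steps: W = 16100 J, Q = 19400 J, ΔU = 3230 J.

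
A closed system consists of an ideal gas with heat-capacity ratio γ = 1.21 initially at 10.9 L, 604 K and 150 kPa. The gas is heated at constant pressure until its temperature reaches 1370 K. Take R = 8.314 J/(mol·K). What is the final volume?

24.7 L

Isobaric: P stays 150 kPa; V/T = const ⇒ T₂ = 1370 K, V₂ = 24.7 L.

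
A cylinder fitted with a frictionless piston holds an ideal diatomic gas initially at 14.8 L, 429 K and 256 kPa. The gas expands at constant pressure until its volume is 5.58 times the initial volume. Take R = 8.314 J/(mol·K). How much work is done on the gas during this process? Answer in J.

n = P₁V₁/(RT₁) = 256×14.8/(8.314×429) = 1.06 mol.
Isobaric: P stays 256 kPa; V/T = const ⇒ T₂ = 2390 K, V₂ = 82.6 L.
W = PΔV = 256×(82.6−14.8) kPa·L = 17400 J.
Work done on the gas = −W_by = -17400 J.

-17400 J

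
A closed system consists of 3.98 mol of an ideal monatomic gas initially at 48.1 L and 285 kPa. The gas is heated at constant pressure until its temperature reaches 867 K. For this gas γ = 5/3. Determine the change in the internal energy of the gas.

T₁ = P₁V₁/(nR) = 285×48.1/(3.98×8.314) = 414 K.
Isobaric: P stays 285 kPa; V/T = const ⇒ T₂ = 867 K, V₂ = 101 L.
For an ideal gas ΔU = nCvΔT with Cv = (3/2)R = 12.5 J/(mol·K).
ΔU = 3.98×12.5×(867−414) = 22500 J.

22500 J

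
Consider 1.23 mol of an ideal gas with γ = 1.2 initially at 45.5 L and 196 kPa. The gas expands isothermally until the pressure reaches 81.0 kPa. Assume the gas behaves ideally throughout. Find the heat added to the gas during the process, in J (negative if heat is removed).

7880 J

T₁ = P₁V₁/(nR) = 196×45.5/(1.23×8.314) = 872 K.
Isothermal: T stays 872 K; PV = const ⇒ V₂ = 110 L, P₂ = 81.0 kPa.
ΔU = 0 (ideal gas, T constant).
W = nRT ln(V₂/V₁) = 1.23×8.314×872×ln(2.42) = 7880 J.
Q = ΔU + W = 7880 J.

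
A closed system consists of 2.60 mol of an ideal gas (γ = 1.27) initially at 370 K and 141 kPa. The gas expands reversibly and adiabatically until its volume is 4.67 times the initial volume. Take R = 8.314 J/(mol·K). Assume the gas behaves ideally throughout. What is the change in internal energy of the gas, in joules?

-10100 J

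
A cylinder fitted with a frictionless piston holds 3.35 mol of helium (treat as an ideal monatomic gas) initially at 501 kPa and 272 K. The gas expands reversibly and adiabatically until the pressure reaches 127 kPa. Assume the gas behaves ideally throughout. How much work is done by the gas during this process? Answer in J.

4800 J

V₁ = nRT₁/P₁ = 3.35×8.314×272/501 = 15.1 L.
Adiabatic: T₂/T₁ = (P₂/P₁)^((γ−1)/γ) ⇒ T₂ = 272×(0.253)^0.400 = 157 K; V₂ = 34.5 L.
ΔU = nCvΔT = 3.35×12.5×(157−272) = -4800 J.
Q = 0 for an adiabatic process, so W = −ΔU = 4800 J.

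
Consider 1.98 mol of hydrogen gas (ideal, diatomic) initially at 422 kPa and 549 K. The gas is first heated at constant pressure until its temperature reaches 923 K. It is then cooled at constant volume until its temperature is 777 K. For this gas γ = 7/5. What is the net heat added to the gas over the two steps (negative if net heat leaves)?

V₁ = nRT₁/P₁ = 1.98×8.314×549/422 = 21.4 L.
Step 1 — Isobaric: P stays 422 kPa; V/T = const ⇒ T₂ = 923 K, V₂ = 36.0 L.
W = PΔV = 422×(36.0−21.4) kPa·L = 6160 J.
ΔU = nCvΔT = 1.98×20.8×(923−549) = 15400 J.
Q = ΔU + W = nCpΔT = 21500 J.
State after step 1: P = 422 kPa, V = 36.0 L, T = 923 K.
Step 2 — Isochoric: V stays 36.0 L; P/T = const ⇒ T₂ = 777 K, P₂ = 355 kPa.
W = 0 (no volume change).
ΔU = nCvΔT = 1.98×20.8×(777−923) = -6010 J.
Q = ΔU = -6010 J.
Net over both steps: W = 6160 J, Q = 15500 J, ΔU = 9380 J.

15500 J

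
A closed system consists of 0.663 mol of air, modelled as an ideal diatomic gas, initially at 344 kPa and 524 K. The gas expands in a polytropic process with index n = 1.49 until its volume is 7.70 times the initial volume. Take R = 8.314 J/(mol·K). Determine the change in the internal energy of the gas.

V₁ = nRT₁/P₁ = 0.663×8.314×524/344 = 8.40 L.
Polytropic n=1.49: T₂ = T₁(V₁/V₂)^(n−1) = 524×(0.130)^0.49 = 193 K; P₂ = P₁(V₁/V₂)^n = 16.4 kPa.
For an ideal gas ΔU = nCvΔT with Cv = (5/2)R = 20.8 J/(mol·K).
ΔU = 0.663×20.8×(193−524) = -4570 J.

-4570 J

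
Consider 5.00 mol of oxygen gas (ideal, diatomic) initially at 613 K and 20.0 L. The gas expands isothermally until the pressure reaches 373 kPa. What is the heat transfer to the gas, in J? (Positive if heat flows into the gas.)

31300 J

P₁ = nRT₁/V₁ = 5.00×8.314×613/20.0 = 1270 kPa.
Isothermal: T stays 613 K; PV = const ⇒ V₂ = 68.3 L, P₂ = 373 kPa.
ΔU = 0 (ideal gas, T constant).
W = nRT ln(V₂/V₁) = 5.00×8.314×613×ln(3.42) = 31300 J.
Q = ΔU + W = 31300 J.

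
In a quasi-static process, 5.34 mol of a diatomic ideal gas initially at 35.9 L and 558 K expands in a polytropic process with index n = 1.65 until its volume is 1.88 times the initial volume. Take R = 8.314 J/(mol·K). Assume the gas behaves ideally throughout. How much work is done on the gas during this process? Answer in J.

P₁ = nRT₁/V₁ = 5.34×8.314×558/35.9 = 690 kPa.
Polytropic n=1.65: T₂ = T₁(V₁/V₂)^(n−1) = 558×(0.532)^0.65 = 370 K; P₂ = P₁(V₁/V₂)^n = 244 kPa.
W = (P₁V₁−P₂V₂)/(n−1) = (690×35.9−244×67.5)/0.65 = 12800 J.
Work done on the gas = −W_by = -12800 J.

-12800 J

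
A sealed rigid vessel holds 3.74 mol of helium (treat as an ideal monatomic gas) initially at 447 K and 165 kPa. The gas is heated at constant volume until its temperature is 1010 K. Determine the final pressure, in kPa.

V₁ = nRT₁/P₁ = 3.74×8.314×447/165 = 84.2 L.
Isochoric: V stays 84.2 L; P/T = const ⇒ T₂ = 1010 K, P₂ = 373 kPa.

373 kPa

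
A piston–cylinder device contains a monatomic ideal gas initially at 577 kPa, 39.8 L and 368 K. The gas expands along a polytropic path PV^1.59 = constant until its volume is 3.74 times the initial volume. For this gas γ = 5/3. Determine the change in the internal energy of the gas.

-18600 J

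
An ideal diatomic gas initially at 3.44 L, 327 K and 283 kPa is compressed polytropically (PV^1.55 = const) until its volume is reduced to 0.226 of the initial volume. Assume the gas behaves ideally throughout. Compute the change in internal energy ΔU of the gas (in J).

3080 J

n = P₁V₁/(RT₁) = 283×3.44/(8.314×327) = 0.358 mol.
Polytropic n=1.55: T₂ = T₁(V₁/V₂)^(n−1) = 327×(4.42)^0.55 = 741 K; P₂ = P₁(V₁/V₂)^n = 2840 kPa.
For an ideal gas ΔU = nCvΔT with Cv = (5/2)R = 20.8 J/(mol·K).
ΔU = 0.358×20.8×(741−327) = 3080 J.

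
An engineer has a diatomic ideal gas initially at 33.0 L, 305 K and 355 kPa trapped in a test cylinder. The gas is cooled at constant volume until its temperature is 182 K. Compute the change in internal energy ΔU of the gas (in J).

-11800 J

n = P₁V₁/(RT₁) = 355×33.0/(8.314×305) = 4.62 mol.
Isochoric: V stays 33.0 L; P/T = const ⇒ T₂ = 182 K, P₂ = 212 kPa.
For an ideal gas ΔU = nCvΔT with Cv = (5/2)R = 20.8 J/(mol·K).
ΔU = 4.62×20.8×(182−305) = -11800 J.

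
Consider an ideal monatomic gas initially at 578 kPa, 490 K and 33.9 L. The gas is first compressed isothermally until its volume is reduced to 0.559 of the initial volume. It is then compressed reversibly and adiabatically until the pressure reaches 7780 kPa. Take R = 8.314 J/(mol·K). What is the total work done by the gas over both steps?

-47900 J

n = P₁V₁/(RT₁) = 578×33.9/(8.314×490) = 4.81 mol.
Step 1 — Isothermal: T stays 490 K; PV = const ⇒ V₂ = 19.0 L, P₂ = 1030 kPa.
ΔU = 0 (ideal gas, T constant).
W = nRT ln(V₂/V₁) = 4.81×8.314×490×ln(0.559) = -11400 J.
Q = ΔU + W = -11400 J.
State after step 1: P = 1030 kPa, V = 19.0 L, T = 490 K.
Step 2 — Adiabatic: T₂/T₁ = (P₂/P₁)^((γ−1)/γ) ⇒ T₂ = 490×(7.52)^0.400 = 1100 K; V₂ = 5.65 L.
ΔU = nCvΔT = 4.81×12.5×(1100−490) = 36500 J.
Q = 0 for an adiabatic process, so W = −ΔU = -36500 J.
Net over both steps: W = -47900 J, Q = -11400 J, ΔU = 36500 J.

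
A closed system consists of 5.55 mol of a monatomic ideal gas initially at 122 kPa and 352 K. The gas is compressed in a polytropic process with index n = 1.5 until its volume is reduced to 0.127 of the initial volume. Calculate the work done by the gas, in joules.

V₁ = nRT₁/P₁ = 5.55×8.314×352/122 = 133 L.
Polytropic n=1.5: T₂ = T₁(V₁/V₂)^(n−1) = 352×(7.87)^0.50 = 988 K; P₂ = P₁(V₁/V₂)^n = 2700 kPa.
W = (P₁V₁−P₂V₂)/(n−1) = (122×133−2700×16.9)/0.50 = -58700 J.

-58700 J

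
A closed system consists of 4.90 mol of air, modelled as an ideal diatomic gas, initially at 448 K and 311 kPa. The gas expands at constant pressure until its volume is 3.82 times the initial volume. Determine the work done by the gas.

V₁ = nRT₁/P₁ = 4.90×8.314×448/311 = 58.7 L.
Isobaric: P stays 311 kPa; V/T = const ⇒ T₂ = 1710 K, V₂ = 224 L.
W = PΔV = 311×(224−58.7) kPa·L = 51500 J.

51500 J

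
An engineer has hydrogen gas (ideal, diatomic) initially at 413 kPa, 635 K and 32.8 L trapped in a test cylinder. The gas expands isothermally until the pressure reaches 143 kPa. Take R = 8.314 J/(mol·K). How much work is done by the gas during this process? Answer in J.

14400 J

n = P₁V₁/(RT₁) = 413×32.8/(8.314×635) = 2.57 mol.
Isothermal: T stays 635 K; PV = const ⇒ V₂ = 94.7 L, P₂ = 143 kPa.
W = nRT ln(V₂/V₁) = 2.57×8.314×635×ln(2.89) = 14400 J.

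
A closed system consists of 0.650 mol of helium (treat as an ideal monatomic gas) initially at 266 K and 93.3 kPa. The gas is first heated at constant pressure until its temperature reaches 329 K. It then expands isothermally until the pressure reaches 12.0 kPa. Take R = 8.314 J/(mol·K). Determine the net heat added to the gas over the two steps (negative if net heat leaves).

V₁ = nRT₁/P₁ = 0.650×8.314×266/93.3 = 15.4 L.
Step 1 — Isobaric: P stays 93.3 kPa; V/T = const ⇒ T₂ = 329 K, V₂ = 19.1 L.
W = PΔV = 93.3×(19.1−15.4) kPa·L = 340 J.
ΔU = nCvΔT = 0.650×12.5×(329−266) = 511 J.
Q = ΔU + W = nCpΔT = 851 J.
State after step 1: P = 93.3 kPa, V = 19.1 L, T = 329 K.
Step 2 — Isothermal: T stays 329 K; PV = const ⇒ V₂ = 148 L, P₂ = 12.0 kPa.
ΔU = 0 (ideal gas, T constant).
W = nRT ln(V₂/V₁) = 0.650×8.314×329×ln(7.77) = 3650 J.
Q = ΔU + W = 3650 J.
Net over both steps: W = 3990 J, Q = 4500 J, ΔU = 511 J.

4500 J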